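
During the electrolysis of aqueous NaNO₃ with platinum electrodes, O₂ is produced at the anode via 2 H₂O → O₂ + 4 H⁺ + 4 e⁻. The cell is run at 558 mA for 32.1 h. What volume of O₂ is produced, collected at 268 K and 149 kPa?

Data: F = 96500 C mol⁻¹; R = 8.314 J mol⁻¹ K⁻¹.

2.50 L

Q = I·t = 0.5580 A × 115560 s = 64480 C.
n(e⁻) = Q/F = 64480 / 96500 = 0.6682 mol.
4 electrons are transferred per O₂ molecule, so n(O₂) = 0.6682 / 4 = 0.1671 mol.
V = nRT/P = (0.1671 × 8.314 × 268) / (149 × 10³ Pa) = 0.00250 m³ = 2.50 L.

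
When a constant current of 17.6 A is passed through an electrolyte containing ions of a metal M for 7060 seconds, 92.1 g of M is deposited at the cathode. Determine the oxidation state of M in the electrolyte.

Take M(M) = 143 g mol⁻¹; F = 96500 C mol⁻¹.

+2

Q = I·t = 17.60 A × 7060.0 s = 124300 C, so n(e⁻) = 124300/96500 = 1.288 mol.
n(M) deposited = 92.1 / 143 = 0.6441 mol.
Electrons per atom = n(e⁻)/n(M) = 1.288 / 0.6441 = 2.00 ≈ 2, so the ion is M²⁺.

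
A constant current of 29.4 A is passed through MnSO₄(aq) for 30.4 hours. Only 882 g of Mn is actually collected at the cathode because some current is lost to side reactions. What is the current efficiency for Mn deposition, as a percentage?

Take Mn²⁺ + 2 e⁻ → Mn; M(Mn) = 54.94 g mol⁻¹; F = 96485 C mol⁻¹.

96.3 %

Q = I·t = 29.40 × 109440 = 3218000 C; n(e⁻) = 3218000/96485 = 33.35 mol.
Theoretical n(Mn) = n(e⁻)/2 = 16.67 mol, i.e. m_theo = 16.67 × 54.94 = 916.1 g.
Efficiency = m_actual / m_theo = 882 / 916.1 = 96.3 %.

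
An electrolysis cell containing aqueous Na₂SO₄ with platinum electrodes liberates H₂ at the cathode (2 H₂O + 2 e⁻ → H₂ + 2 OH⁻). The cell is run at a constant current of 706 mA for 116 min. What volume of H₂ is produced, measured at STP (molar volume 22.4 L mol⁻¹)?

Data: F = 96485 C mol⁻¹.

0.570 L

Q = I·t = 0.7060 A × 6960.0 s = 4914 C.
n(e⁻) = Q/F = 4914 / 96485 = 0.05093 mol.
2 electrons are transferred per H₂ molecule, so n(H₂) = 0.05093 / 2 = 0.02546 mol.
V = n × V_m = 0.02546 × 22.4 = 0.570 L.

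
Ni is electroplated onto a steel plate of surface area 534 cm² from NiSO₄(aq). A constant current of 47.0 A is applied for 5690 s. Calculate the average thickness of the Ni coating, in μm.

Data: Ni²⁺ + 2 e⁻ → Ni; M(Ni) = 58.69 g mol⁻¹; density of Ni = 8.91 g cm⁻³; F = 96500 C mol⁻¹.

Q = I·t = 47.00 × 5690.0 = 267400 C; n(e⁻) = 2.771 mol.
n(Ni) = n(e⁻)/2 = 1.386 mol, so m = 1.386 × 58.69 = 81.32 g.
Volume = m/ρ = 81.32 / 8.91 = 9.127 cm³.
Thickness = V/A = 9.127 / 534 = 0.0171 cm = 171 μm.

171 μm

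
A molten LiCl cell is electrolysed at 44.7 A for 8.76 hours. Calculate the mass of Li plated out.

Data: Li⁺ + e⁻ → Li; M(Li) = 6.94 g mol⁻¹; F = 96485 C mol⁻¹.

101 g

Q = I·t = 44.70 A × 31536 s = 1410000 C.
n(e⁻) = Q/F = 1410000 / 96485 = 14.61 mol.
Li⁺ + e⁻ → Li, so n(Li) = n(e⁻)/1 = 14.61 mol.
m = n·M = 14.61 × 6.94 = 101 g.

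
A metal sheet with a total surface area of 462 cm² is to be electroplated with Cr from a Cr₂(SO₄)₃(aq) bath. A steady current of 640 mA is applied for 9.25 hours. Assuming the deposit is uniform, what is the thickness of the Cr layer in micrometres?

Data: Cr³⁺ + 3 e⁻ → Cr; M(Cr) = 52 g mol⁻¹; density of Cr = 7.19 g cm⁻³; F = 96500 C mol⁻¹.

11.5 μm

Q = I·t = 0.6400 × 33300 = 21310 C; n(e⁻) = 0.2208 mol.
n(Cr) = n(e⁻)/3 = 0.07362 mol, so m = 0.07362 × 52 = 3.828 g.
Volume = m/ρ = 3.828 / 7.19 = 0.5324 cm³.
Thickness = V/A = 0.5324 / 462 = 0.00115 cm = 11.5 μm.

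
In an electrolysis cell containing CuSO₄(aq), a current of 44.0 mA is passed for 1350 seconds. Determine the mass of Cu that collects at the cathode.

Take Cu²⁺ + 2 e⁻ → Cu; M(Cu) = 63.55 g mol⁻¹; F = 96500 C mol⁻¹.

Q = I·t = 0.04400 A × 1350.0 s = 59.40 C.
n(e⁻) = Q/F = 59.40 / 96500 = 0.0006155 mol.
Cu²⁺ + 2 e⁻ → Cu, so n(Cu) = n(e⁻)/2 = 0.0003078 mol.
m = n·M = 0.0003078 × 63.55 = 0.0196 g.

0.0196 g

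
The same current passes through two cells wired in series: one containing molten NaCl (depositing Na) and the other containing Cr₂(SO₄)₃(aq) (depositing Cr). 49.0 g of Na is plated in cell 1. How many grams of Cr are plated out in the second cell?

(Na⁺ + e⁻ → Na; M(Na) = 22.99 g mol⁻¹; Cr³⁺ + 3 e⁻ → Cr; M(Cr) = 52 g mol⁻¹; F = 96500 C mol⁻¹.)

36.9 g

n(Na) = 49.0 / 22.99 = 2.131 mol.
Since Na⁺ + e⁻ → Na, n(e⁻) passed = 1 × 2.131 = 2.131 mol.
Cells in series carry the same charge, so the same 2.131 mol of electrons passes through cell 2.
Cr³⁺ + 3 e⁻ → Cr, so n(Cr) = 2.131 / 3 = 0.7105 mol.
m(Cr) = 0.7105 × 52 = 36.9 g.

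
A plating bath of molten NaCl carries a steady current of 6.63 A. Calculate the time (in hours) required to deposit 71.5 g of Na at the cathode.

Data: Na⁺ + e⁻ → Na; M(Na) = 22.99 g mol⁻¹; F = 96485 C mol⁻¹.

12.6 h

n(Na) = m/M = 71.5 / 22.99 = 3.110 mol.
Each Na atom requires 1 electron, so n(e⁻) = 1 × 3.110 = 3.110 mol.
Q = n(e⁻)·F = 3.110 × 96485 = 300100 C.
t = Q/I = 300100 / 6.630 A = 45260 s = 12.6 h.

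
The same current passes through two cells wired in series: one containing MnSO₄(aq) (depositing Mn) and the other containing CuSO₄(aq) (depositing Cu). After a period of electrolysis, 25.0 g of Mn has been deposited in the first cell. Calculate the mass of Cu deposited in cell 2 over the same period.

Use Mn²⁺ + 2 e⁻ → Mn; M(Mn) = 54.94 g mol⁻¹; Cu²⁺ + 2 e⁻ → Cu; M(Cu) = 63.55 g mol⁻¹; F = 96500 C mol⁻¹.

n(Mn) = 25.0 / 54.94 = 0.4550 mol.
Since Mn²⁺ + 2 e⁻ → Mn, n(e⁻) passed = 2 × 0.4550 = 0.9101 mol.
Cells in series carry the same charge, so the same 0.9101 mol of electrons passes through cell 2.
Cu²⁺ + 2 e⁻ → Cu, so n(Cu) = 0.9101 / 2 = 0.4550 mol.
m(Cu) = 0.4550 × 63.55 = 28.9 g.

28.9 g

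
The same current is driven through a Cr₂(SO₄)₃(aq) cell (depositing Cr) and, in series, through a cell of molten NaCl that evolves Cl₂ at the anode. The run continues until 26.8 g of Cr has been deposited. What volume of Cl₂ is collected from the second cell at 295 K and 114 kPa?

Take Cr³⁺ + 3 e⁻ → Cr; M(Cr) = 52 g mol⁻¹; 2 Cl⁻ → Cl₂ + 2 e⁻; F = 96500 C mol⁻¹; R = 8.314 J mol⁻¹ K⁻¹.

16.6 L

n(Cr) = 26.8 / 52 = 0.5154 mol, so n(e⁻) = 3 × 0.5154 = 1.546 mol.
The cells are in series, so the same 1.546 mol of electrons passes through the second cell.
2 Cl⁻ → Cl₂ + 2 e⁻ — 2 mol e⁻ per mol Cl₂, so n(Cl₂) = 1.546/2 = 0.7731 mol.
V = nRT/P = (0.7731 × 8.314 × 295) / (114 × 10³) = 0.0166 m³ = 16.6 L.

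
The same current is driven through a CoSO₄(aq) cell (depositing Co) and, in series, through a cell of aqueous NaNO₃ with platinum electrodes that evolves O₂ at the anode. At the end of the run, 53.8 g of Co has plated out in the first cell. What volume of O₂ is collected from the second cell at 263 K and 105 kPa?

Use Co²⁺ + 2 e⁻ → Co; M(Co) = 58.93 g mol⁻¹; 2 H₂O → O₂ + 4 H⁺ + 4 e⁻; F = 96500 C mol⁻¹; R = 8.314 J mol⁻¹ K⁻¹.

n(Co) = 53.8 / 58.93 = 0.9129 mol, so n(e⁻) = 2 × 0.9129 = 1.826 mol.
The cells are in series, so the same 1.826 mol of electrons passes through the second cell.
2 H₂O → O₂ + 4 H⁺ + 4 e⁻ — 4 mol e⁻ per mol O₂, so n(O₂) = 1.826/4 = 0.4565 mol.
V = nRT/P = (0.4565 × 8.314 × 263) / (105 × 10³) = 0.00951 m³ = 9.51 L.

9.51 L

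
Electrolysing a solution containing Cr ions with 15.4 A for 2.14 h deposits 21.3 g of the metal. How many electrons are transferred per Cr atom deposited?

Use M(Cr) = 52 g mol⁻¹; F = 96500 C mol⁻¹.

Q = I·t = 15.40 A × 7704.0 s = 118600 C, so n(e⁻) = 118600/96500 = 1.229 mol.
n(Cr) deposited = 21.3 / 52 = 0.4096 mol.
Electrons per atom = n(e⁻)/n(Cr) = 1.229 / 0.4096 = 3.00 ≈ 3, so the ion is Cr³⁺.

3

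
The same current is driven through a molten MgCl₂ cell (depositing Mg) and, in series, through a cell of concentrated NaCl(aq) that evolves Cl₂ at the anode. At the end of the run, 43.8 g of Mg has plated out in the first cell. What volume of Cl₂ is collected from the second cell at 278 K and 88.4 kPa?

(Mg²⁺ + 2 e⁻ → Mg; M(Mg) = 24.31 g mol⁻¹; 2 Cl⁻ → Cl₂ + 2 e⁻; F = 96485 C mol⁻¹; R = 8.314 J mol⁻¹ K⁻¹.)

n(Mg) = 43.8 / 24.31 = 1.802 mol, so n(e⁻) = 2 × 1.802 = 3.603 mol.
The cells are in series, so the same 3.603 mol of electrons passes through the second cell.
2 Cl⁻ → Cl₂ + 2 e⁻ — 2 mol e⁻ per mol Cl₂, so n(Cl₂) = 3.603/2 = 1.802 mol.
V = nRT/P = (1.802 × 8.314 × 278) / (88.4 × 10³) = 0.0471 m³ = 47.1 L.

47.1 L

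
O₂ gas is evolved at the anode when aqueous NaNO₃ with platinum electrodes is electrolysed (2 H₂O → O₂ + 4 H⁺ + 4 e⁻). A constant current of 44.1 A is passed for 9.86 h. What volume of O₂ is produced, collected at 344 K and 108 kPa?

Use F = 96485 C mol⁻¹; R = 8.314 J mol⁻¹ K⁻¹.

107 L

Q = I·t = 44.10 A × 35496 s = 1565000 C.
n(e⁻) = Q/F = 1565000 / 96485 = 16.22 mol.
4 electrons are transferred per O₂ molecule, so n(O₂) = 16.22 / 4 = 4.056 mol.
V = nRT/P = (4.056 × 8.314 × 344) / (108 × 10³ Pa) = 0.107 m³ = 107 L.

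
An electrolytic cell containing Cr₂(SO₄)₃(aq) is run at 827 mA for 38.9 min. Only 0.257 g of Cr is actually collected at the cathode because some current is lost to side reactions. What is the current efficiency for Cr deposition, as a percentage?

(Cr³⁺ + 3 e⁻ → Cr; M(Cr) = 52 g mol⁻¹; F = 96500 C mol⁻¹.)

Q = I·t = 0.8270 × 2334.0 = 1930 C; n(e⁻) = 1930/96500 = 0.02000 mol.
Theoretical n(Cr) = n(e⁻)/3 = 0.006667 mol, i.e. m_theo = 0.006667 × 52 = 0.3467 g.
Efficiency = m_actual / m_theo = 0.257 / 0.3467 = 74.1 %.

74.1 %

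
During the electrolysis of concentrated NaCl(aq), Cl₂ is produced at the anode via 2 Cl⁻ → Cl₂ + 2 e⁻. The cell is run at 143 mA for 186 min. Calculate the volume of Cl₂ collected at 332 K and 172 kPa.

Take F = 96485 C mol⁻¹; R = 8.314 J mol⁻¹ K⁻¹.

Q = I·t = 0.1430 A × 11160 s = 1596 C.
n(e⁻) = Q/F = 1596 / 96485 = 0.01654 mol.
2 electrons are transferred per Cl₂ molecule, so n(Cl₂) = 0.01654 / 2 = 0.008270 mol.
V = nRT/P = (0.008270 × 8.314 × 332) / (172 × 10³ Pa) = 1.33 × 10⁻⁴ m³ = 0.133 L.

0.133 L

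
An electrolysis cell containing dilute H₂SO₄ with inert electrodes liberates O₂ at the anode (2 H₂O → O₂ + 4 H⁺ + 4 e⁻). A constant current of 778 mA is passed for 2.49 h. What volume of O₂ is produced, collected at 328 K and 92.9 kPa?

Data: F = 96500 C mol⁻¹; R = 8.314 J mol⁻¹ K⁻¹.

0.530 L

Q = I·t = 0.7780 A × 8964.0 s = 6974 C.
n(e⁻) = Q/F = 6974 / 96500 = 0.07227 mol.
4 electrons are transferred per O₂ molecule, so n(O₂) = 0.07227 / 4 = 0.01807 mol.
V = nRT/P = (0.01807 × 8.314 × 328) / (92.9 × 10³ Pa) = 5.30 × 10⁻⁴ m³ = 0.530 L.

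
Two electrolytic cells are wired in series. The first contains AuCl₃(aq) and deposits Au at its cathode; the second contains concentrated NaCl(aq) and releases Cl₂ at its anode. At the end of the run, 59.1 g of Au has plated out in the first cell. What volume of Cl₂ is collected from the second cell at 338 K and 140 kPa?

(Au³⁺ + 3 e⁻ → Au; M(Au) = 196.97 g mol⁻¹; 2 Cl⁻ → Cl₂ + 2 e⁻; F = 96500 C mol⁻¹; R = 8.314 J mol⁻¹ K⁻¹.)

9.03 L

n(Au) = 59.1 / 196.97 = 0.3000 mol, so n(e⁻) = 3 × 0.3000 = 0.9001 mol.
The cells are in series, so the same 0.9001 mol of electrons passes through the second cell.
2 Cl⁻ → Cl₂ + 2 e⁻ — 2 mol e⁻ per mol Cl₂, so n(Cl₂) = 0.9001/2 = 0.4501 mol.
V = nRT/P = (0.4501 × 8.314 × 338) / (140 × 10³) = 0.00903 m³ = 9.03 L.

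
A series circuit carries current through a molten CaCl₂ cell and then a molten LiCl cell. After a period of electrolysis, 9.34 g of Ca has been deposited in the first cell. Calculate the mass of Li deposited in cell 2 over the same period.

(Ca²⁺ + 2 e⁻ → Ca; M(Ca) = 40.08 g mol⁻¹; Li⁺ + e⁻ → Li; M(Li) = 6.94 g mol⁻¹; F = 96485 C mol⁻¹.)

3.23 g

n(Ca) = 9.34 / 40.08 = 0.2330 mol.
Since Ca²⁺ + 2 e⁻ → Ca, n(e⁻) passed = 2 × 0.2330 = 0.4661 mol.
Cells in series carry the same charge, so the same 0.4661 mol of electrons passes through cell 2.
Li⁺ + e⁻ → Li, so n(Li) = 0.4661 / 1 = 0.4661 mol.
m(Li) = 0.4661 × 6.94 = 3.23 g.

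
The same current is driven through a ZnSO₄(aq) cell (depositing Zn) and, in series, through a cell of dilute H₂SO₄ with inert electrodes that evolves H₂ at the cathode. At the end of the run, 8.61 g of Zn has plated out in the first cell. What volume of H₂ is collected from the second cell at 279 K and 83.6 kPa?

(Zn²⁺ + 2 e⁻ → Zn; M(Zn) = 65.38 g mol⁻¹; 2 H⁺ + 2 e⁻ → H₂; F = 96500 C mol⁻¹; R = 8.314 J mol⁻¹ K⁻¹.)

n(Zn) = 8.61 / 65.38 = 0.1317 mol, so n(e⁻) = 2 × 0.1317 = 0.2634 mol.
The cells are in series, so the same 0.2634 mol of electrons passes through the second cell.
2 H⁺ + 2 e⁻ → H₂ — 2 mol e⁻ per mol H₂, so n(H₂) = 0.2634/2 = 0.1317 mol.
V = nRT/P = (0.1317 × 8.314 × 279) / (83.6 × 10³) = 0.00365 m³ = 3.65 L.

3.65 L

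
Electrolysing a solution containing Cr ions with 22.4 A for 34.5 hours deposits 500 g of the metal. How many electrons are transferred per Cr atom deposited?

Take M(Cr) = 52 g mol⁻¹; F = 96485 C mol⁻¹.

3

Q = I·t = 22.40 A × 124200 s = 2782000 C, so n(e⁻) = 2782000/96485 = 28.83 mol.
n(Cr) deposited = 500 / 52 = 9.615 mol.
Electrons per atom = n(e⁻)/n(Cr) = 28.83 / 9.615 = 3.00 ≈ 3, so the ion is Cr³⁺.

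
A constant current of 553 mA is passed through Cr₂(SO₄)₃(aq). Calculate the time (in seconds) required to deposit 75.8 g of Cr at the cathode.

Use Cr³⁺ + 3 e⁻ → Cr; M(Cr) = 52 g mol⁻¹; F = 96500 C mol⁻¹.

7.63 × 10⁵ s

n(Cr) = m/M = 75.8 / 52 = 1.458 mol.
Each Cr atom requires 3 electrons, so n(e⁻) = 3 × 1.458 = 4.373 mol.
Q = n(e⁻)·F = 4.373 × 96500 = 422000 C.
t = Q/I = 422000 / 0.5530 A = 763100 s.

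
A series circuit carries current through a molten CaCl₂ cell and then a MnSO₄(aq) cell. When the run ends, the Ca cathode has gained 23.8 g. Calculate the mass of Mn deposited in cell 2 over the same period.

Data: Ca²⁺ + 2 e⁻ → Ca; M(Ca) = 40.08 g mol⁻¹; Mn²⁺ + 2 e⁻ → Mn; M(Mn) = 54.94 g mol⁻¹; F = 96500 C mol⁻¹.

n(Ca) = 23.8 / 40.08 = 0.5938 mol.
Since Ca²⁺ + 2 e⁻ → Ca, n(e⁻) passed = 2 × 0.5938 = 1.188 mol.
Cells in series carry the same charge, so the same 1.188 mol of electrons passes through cell 2.
Mn²⁺ + 2 e⁻ → Mn, so n(Mn) = 1.188 / 2 = 0.5938 mol.
m(Mn) = 0.5938 × 54.94 = 32.6 g.

32.6 g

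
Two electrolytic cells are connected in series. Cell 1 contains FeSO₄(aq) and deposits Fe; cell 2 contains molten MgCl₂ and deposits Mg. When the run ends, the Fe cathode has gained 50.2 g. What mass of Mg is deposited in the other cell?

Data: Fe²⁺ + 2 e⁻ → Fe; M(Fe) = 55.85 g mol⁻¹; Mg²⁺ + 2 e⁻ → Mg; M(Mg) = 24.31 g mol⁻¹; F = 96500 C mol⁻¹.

21.9 g

n(Fe) = 50.2 / 55.85 = 0.8988 mol.
Since Fe²⁺ + 2 e⁻ → Fe, n(e⁻) passed = 2 × 0.8988 = 1.798 mol.
Cells in series carry the same charge, so the same 1.798 mol of electrons passes through cell 2.
Mg²⁺ + 2 e⁻ → Mg, so n(Mg) = 1.798 / 2 = 0.8988 mol.
m(Mg) = 0.8988 × 24.31 = 21.9 g.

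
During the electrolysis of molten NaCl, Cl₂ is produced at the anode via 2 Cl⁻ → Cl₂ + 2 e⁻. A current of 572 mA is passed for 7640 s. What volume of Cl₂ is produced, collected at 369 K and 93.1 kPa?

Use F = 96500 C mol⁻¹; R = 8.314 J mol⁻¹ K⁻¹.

Q = I·t = 0.5720 A × 7640.0 s = 4370 C.
n(e⁻) = Q/F = 4370 / 96500 = 0.04529 mol.
2 electrons are transferred per Cl₂ molecule, so n(Cl₂) = 0.04529 / 2 = 0.02264 mol.
V = nRT/P = (0.02264 × 8.314 × 369) / (93.1 × 10³ Pa) = 7.46 × 10⁻⁴ m³ = 0.746 L.

0.746 L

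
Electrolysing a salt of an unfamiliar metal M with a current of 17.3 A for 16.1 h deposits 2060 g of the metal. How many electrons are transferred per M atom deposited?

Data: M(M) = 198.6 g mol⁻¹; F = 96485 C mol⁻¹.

1

Q = I·t = 17.30 A × 57960 s = 1003000 C, so n(e⁻) = 1003000/96485 = 10.39 mol.
n(M) deposited = 2060 / 198.6 = 10.37 mol.
Electrons per atom = n(e⁻)/n(M) = 10.39 / 10.37 = 1.00 ≈ 1, so the ion is M⁺.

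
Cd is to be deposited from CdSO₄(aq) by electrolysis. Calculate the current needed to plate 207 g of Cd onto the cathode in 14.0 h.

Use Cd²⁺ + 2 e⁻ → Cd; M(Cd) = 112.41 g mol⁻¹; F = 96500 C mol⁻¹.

n(Cd) = 207 / 112.41 = 1.841 mol.
n(e⁻) = 2 × 1.841 = 3.683 mol.
Q = n(e⁻)·F = 3.683 × 96500 = 355400 C.
I = Q/t = 355400 / 50400 s = 7.05 A.

7.05 A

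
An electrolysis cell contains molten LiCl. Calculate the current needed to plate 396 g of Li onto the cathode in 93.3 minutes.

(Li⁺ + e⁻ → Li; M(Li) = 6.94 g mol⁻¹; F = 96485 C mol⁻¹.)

n(Li) = 396 / 6.94 = 57.06 mol.
n(e⁻) = 1 × 57.06 = 57.06 mol.
Q = n(e⁻)·F = 57.06 × 96485 = 5505000 C.
I = Q/t = 5505000 / 5598.0 s = 983 A.

983 A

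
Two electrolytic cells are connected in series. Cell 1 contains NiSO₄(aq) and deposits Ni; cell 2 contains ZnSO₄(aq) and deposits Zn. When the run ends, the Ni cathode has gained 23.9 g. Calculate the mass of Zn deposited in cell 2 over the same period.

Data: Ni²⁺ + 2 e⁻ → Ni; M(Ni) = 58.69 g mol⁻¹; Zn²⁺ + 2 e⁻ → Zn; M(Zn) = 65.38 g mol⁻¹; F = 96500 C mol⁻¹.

n(Ni) = 23.9 / 58.69 = 0.4072 mol.
Since Ni²⁺ + 2 e⁻ → Ni, n(e⁻) passed = 2 × 0.4072 = 0.8144 mol.
Cells in series carry the same charge, so the same 0.8144 mol of electrons passes through cell 2.
Zn²⁺ + 2 e⁻ → Zn, so n(Zn) = 0.8144 / 2 = 0.4072 mol.
m(Zn) = 0.4072 × 65.38 = 26.6 g.

26.6 g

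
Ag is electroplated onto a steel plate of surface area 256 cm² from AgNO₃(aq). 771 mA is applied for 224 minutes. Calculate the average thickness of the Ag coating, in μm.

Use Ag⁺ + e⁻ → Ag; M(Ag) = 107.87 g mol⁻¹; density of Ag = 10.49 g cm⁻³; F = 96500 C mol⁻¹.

Q = I·t = 0.7710 × 13440 = 10360 C; n(e⁻) = 0.1074 mol.
n(Ag) = n(e⁻)/1 = 0.1074 mol, so m = 0.1074 × 107.87 = 11.58 g.
Volume = m/ρ = 11.58 / 10.49 = 1.104 cm³.
Thickness = V/A = 1.104 / 256 = 0.00431 cm = 43.1 μm.

43.1 μm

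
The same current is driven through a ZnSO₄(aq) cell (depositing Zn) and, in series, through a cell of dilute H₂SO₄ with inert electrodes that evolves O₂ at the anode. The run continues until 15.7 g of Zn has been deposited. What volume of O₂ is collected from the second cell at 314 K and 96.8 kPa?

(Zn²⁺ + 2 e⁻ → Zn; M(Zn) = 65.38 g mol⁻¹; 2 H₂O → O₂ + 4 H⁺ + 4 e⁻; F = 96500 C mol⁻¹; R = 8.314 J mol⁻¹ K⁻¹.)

n(Zn) = 15.7 / 65.38 = 0.2401 mol, so n(e⁻) = 2 × 0.2401 = 0.4803 mol.
The cells are in series, so the same 0.4803 mol of electrons passes through the second cell.
2 H₂O → O₂ + 4 H⁺ + 4 e⁻ — 4 mol e⁻ per mol O₂, so n(O₂) = 0.4803/4 = 0.1201 mol.
V = nRT/P = (0.1201 × 8.314 × 314) / (96.8 × 10³) = 0.00324 m³ = 3.24 L.

3.24 L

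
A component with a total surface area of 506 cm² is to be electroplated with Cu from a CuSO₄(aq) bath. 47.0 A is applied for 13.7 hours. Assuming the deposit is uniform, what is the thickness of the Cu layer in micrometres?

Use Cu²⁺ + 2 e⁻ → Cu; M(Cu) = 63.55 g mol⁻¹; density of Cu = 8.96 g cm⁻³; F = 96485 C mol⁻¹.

1680 μm

Q = I·t = 47.00 × 49320 = 2318000 C; n(e⁻) = 24.02 mol.
n(Cu) = n(e⁻)/2 = 12.01 mol, so m = 12.01 × 63.55 = 763.4 g.
Volume = m/ρ = 763.4 / 8.96 = 85.20 cm³.
Thickness = V/A = 85.20 / 506 = 0.168 cm = 1680 μm.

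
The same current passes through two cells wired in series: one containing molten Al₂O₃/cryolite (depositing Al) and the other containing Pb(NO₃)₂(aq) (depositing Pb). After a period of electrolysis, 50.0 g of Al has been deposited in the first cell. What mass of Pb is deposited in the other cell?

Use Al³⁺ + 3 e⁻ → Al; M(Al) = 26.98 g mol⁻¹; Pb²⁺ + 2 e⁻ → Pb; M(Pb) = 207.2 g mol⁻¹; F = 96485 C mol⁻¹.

n(Al) = 50.0 / 26.98 = 1.853 mol.
Since Al³⁺ + 3 e⁻ → Al, n(e⁻) passed = 3 × 1.853 = 5.560 mol.
Cells in series carry the same charge, so the same 5.560 mol of electrons passes through cell 2.
Pb²⁺ + 2 e⁻ → Pb, so n(Pb) = 5.560 / 2 = 2.780 mol.
m(Pb) = 2.780 × 207.2 = 576 g.

576 g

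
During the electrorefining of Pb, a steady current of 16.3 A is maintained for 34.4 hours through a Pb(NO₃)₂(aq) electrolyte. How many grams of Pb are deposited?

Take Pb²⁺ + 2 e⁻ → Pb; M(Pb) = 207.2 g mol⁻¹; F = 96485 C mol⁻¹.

2170 g

Q = I·t = 16.30 A × 123840 s = 2019000 C.
n(e⁻) = Q/F = 2019000 / 96485 = 20.92 mol.
Pb²⁺ + 2 e⁻ → Pb, so n(Pb) = n(e⁻)/2 = 10.46 mol.
m = n·M = 10.46 × 207.2 = 2170 g.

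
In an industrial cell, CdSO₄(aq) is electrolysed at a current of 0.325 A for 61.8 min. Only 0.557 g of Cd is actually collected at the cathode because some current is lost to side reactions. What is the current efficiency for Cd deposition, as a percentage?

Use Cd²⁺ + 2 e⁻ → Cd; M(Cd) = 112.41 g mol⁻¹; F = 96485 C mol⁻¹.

Q = I·t = 0.3250 × 3708.0 = 1205 C; n(e⁻) = 1205/96485 = 0.01249 mol.
Theoretical n(Cd) = n(e⁻)/2 = 0.006245 mol, i.e. m_theo = 0.006245 × 112.41 = 0.7020 g.
Efficiency = m_actual / m_theo = 0.557 / 0.7020 = 79.3 %.

79.3 %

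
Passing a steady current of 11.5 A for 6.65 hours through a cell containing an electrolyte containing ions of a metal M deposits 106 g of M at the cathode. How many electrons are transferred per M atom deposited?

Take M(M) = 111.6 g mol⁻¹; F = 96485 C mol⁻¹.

3

Q = I·t = 11.50 A × 23940 s = 275300 C, so n(e⁻) = 275300/96485 = 2.853 mol.
n(M) deposited = 106 / 111.6 = 0.9498 mol.
Electrons per atom = n(e⁻)/n(M) = 2.853 / 0.9498 = 3.00 ≈ 3, so the ion is M³⁺.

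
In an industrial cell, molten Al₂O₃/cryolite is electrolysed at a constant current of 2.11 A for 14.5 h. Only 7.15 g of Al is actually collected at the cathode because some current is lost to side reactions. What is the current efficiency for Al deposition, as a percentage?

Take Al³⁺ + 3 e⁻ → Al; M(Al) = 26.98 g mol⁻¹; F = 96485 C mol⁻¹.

Q = I·t = 2.110 × 52200 = 110100 C; n(e⁻) = 110100/96485 = 1.142 mol.
Theoretical n(Al) = n(e⁻)/3 = 0.3805 mol, i.e. m_theo = 0.3805 × 26.98 = 10.27 g.
Efficiency = m_actual / m_theo = 7.15 / 10.27 = 69.6 %.

69.6 %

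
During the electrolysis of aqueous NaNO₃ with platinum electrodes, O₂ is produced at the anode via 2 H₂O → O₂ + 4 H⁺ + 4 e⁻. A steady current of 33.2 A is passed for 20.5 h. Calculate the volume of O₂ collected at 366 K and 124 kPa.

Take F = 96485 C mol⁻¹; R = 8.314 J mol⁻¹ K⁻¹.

156 L

Q = I·t = 33.20 A × 73800 s = 2450000 C.
n(e⁻) = Q/F = 2450000 / 96485 = 25.39 mol.
4 electrons are transferred per O₂ molecule, so n(O₂) = 25.39 / 4 = 6.349 mol.
V = nRT/P = (6.349 × 8.314 × 366) / (124 × 10³ Pa) = 0.156 m³ = 156 L.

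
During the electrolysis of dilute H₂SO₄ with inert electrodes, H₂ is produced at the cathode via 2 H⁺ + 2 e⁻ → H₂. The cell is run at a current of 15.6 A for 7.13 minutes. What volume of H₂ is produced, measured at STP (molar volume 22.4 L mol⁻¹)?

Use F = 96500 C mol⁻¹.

Q = I·t = 15.60 A × 427.80 s = 6674 C.
n(e⁻) = Q/F = 6674 / 96500 = 0.06916 mol.
2 electrons are transferred per H₂ molecule, so n(H₂) = 0.06916 / 2 = 0.03458 mol.
V = n × V_m = 0.03458 × 22.4 = 0.775 L.

0.775 L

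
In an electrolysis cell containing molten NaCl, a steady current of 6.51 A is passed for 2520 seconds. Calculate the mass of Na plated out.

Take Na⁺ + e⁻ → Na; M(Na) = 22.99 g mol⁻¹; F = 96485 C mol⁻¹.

3.91 g

Q = I·t = 6.510 A × 2520.0 s = 16410 C.
n(e⁻) = Q/F = 16410 / 96485 = 0.1700 mol.
Na⁺ + e⁻ → Na, so n(Na) = n(e⁻)/1 = 0.1700 mol.
m = n·M = 0.1700 × 22.99 = 3.91 g.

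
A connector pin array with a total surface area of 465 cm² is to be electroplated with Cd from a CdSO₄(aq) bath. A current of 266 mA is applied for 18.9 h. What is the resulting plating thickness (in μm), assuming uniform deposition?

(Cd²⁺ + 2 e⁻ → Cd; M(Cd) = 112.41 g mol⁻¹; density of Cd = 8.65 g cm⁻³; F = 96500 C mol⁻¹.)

26.2 μm

Q = I·t = 0.2660 × 68040 = 18100 C; n(e⁻) = 0.1876 mol.
n(Cd) = n(e⁻)/2 = 0.09378 mol, so m = 0.09378 × 112.41 = 10.54 g.
Volume = m/ρ = 10.54 / 8.65 = 1.219 cm³.
Thickness = V/A = 1.219 / 465 = 0.00262 cm = 26.2 μm.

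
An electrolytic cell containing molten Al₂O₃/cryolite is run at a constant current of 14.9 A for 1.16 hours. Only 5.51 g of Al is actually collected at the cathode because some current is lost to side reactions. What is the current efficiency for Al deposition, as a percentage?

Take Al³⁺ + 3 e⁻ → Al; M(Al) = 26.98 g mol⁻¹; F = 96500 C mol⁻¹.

Q = I·t = 14.90 × 4176.0 = 62220 C; n(e⁻) = 62220/96500 = 0.6448 mol.
Theoretical n(Al) = n(e⁻)/3 = 0.2149 mol, i.e. m_theo = 0.2149 × 26.98 = 5.799 g.
Efficiency = m_actual / m_theo = 5.51 / 5.799 = 95.0 %.

95.0 %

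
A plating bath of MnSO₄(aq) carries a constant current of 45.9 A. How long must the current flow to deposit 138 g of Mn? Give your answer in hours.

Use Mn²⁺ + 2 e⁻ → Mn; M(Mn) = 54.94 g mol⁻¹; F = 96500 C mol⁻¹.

n(Mn) = m/M = 138 / 54.94 = 2.512 mol.
Each Mn atom requires 2 electrons, so n(e⁻) = 2 × 2.512 = 5.024 mol.
Q = n(e⁻)·F = 5.024 × 96500 = 484800 C.
t = Q/I = 484800 / 45.90 A = 10560 s = 2.93 h.

2.93 h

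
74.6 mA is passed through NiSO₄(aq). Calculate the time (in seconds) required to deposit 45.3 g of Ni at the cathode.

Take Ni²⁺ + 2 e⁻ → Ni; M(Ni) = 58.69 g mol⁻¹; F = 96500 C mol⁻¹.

2.00 × 10⁶ s

n(Ni) = m/M = 45.3 / 58.69 = 0.7719 mol.
Each Ni atom requires 2 electrons, so n(e⁻) = 2 × 0.7719 = 1.544 mol.
Q = n(e⁻)·F = 1.544 × 96500 = 149000 C.
t = Q/I = 149000 / 0.07460 A = 1997000 s.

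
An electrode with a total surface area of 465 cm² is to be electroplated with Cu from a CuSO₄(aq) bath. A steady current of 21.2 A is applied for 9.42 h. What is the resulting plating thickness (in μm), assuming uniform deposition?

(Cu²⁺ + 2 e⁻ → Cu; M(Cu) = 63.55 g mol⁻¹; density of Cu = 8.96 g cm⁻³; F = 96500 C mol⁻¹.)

Q = I·t = 21.20 × 33912 = 718900 C; n(e⁻) = 7.450 mol.
n(Cu) = n(e⁻)/2 = 3.725 mol, so m = 3.725 × 63.55 = 236.7 g.
Volume = m/ρ = 236.7 / 8.96 = 26.42 cm³.
Thickness = V/A = 26.42 / 465 = 0.0568 cm = 568 μm.

568 μm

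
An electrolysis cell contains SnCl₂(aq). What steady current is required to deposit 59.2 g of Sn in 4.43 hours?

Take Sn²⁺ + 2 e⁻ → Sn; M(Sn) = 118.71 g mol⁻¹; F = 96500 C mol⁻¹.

6.04 A

n(Sn) = 59.2 / 118.71 = 0.4987 mol.
n(e⁻) = 2 × 0.4987 = 0.9974 mol.
Q = n(e⁻)·F = 0.9974 × 96500 = 96250 C.
I = Q/t = 96250 / 15948 s = 6.04 A.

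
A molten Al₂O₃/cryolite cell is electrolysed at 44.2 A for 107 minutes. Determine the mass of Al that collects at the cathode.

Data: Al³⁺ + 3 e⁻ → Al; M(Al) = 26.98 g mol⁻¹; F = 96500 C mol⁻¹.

Q = I·t = 44.20 A × 6420.0 s = 283800 C.
n(e⁻) = Q/F = 283800 / 96500 = 2.941 mol.
Al³⁺ + 3 e⁻ → Al, so n(Al) = n(e⁻)/3 = 0.9802 mol.
m = n·M = 0.9802 × 26.98 = 26.4 g.

26.4 g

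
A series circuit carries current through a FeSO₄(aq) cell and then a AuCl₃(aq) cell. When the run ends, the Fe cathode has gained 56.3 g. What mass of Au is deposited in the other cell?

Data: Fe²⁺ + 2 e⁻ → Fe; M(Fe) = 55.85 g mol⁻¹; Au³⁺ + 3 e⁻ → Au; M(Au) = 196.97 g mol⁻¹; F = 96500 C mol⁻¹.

132 g

n(Fe) = 56.3 / 55.85 = 1.008 mol.
Since Fe²⁺ + 2 e⁻ → Fe, n(e⁻) passed = 2 × 1.008 = 2.016 mol.
Cells in series carry the same charge, so the same 2.016 mol of electrons passes through cell 2.
Au³⁺ + 3 e⁻ → Au, so n(Au) = 2.016 / 3 = 0.6720 mol.
m(Au) = 0.6720 × 196.97 = 132 g.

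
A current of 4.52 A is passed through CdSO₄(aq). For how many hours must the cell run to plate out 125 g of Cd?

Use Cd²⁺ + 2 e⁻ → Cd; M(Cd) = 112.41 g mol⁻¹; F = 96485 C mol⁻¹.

13.2 h

n(Cd) = m/M = 125 / 112.41 = 1.112 mol.
Each Cd atom requires 2 electrons, so n(e⁻) = 2 × 1.112 = 2.224 mol.
Q = n(e⁻)·F = 2.224 × 96485 = 214600 C.
t = Q/I = 214600 / 4.520 A = 47470 s = 13.2 h.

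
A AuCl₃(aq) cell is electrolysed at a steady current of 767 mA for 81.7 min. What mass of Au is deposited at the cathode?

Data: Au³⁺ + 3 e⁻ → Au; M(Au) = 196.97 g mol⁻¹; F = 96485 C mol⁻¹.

Q = I·t = 0.7670 A × 4902.0 s = 3760 C.
n(e⁻) = Q/F = 3760 / 96485 = 0.03897 mol.
Au³⁺ + 3 e⁻ → Au, so n(Au) = n(e⁻)/3 = 0.01299 mol.
m = n·M = 0.01299 × 196.97 = 2.56 g.

2.56 g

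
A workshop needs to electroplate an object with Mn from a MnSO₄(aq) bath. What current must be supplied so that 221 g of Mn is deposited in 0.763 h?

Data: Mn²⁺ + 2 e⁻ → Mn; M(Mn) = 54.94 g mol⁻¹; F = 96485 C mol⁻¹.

n(Mn) = 221 / 54.94 = 4.023 mol.
n(e⁻) = 2 × 4.023 = 8.045 mol.
Q = n(e⁻)·F = 8.045 × 96485 = 776200 C.
I = Q/t = 776200 / 2746.8 s = 283 A.

283 A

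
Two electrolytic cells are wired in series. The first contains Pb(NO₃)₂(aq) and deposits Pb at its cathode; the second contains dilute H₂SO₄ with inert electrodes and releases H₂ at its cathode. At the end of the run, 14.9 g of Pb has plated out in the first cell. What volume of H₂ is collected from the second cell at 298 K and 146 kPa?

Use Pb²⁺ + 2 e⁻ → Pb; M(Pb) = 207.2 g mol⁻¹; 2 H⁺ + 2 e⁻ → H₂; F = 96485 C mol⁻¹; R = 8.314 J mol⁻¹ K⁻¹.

n(Pb) = 14.9 / 207.2 = 0.07191 mol, so n(e⁻) = 2 × 0.07191 = 0.1438 mol.
The cells are in series, so the same 0.1438 mol of electrons passes through the second cell.
2 H⁺ + 2 e⁻ → H₂ — 2 mol e⁻ per mol H₂, so n(H₂) = 0.1438/2 = 0.07191 mol.
V = nRT/P = (0.07191 × 8.314 × 298) / (146 × 10³) = 0.00122 m³ = 1.22 L.

1.22 L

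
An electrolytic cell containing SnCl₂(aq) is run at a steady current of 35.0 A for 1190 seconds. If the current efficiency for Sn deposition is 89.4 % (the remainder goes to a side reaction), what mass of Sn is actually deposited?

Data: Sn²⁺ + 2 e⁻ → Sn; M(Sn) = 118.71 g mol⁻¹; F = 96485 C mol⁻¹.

Q = I·t = 35.00 × 1190.0 = 41650 C.
n(e⁻) = 41650/96485 = 0.4317 mol; theoretically n(Sn) = 0.4317/2 = 0.2158 mol, m_theo = 25.62 g.
At 89.4 % efficiency, m_actual = 0.894 × 25.62 = 22.9 g.

22.9 g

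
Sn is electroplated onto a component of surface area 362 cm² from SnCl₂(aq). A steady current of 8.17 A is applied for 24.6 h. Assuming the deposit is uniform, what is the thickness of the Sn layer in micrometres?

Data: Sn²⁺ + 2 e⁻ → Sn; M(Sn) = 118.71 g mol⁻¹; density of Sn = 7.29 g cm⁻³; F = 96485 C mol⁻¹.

1690 μm

Q = I·t = 8.170 × 88560 = 723500 C; n(e⁻) = 7.499 mol.
n(Sn) = n(e⁻)/2 = 3.749 mol, so m = 3.749 × 118.71 = 445.1 g.
Volume = m/ρ = 445.1 / 7.29 = 61.06 cm³.
Thickness = V/A = 61.06 / 362 = 0.169 cm = 1690 μm.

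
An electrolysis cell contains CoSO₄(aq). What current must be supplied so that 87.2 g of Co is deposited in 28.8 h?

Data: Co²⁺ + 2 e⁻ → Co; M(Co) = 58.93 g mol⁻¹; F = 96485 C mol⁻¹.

n(Co) = 87.2 / 58.93 = 1.480 mol.
n(e⁻) = 2 × 1.480 = 2.959 mol.
Q = n(e⁻)·F = 2.959 × 96485 = 285500 C.
I = Q/t = 285500 / 103680 s = 2.75 A.

2.75 A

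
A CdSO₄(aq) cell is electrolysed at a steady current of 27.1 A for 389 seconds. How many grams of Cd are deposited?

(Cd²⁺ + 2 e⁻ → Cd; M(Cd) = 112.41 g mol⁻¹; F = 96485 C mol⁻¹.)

6.14 g

Q = I·t = 27.10 A × 389.00 s = 10540 C.
n(e⁻) = Q/F = 10540 / 96485 = 0.1093 mol.
Cd²⁺ + 2 e⁻ → Cd, so n(Cd) = n(e⁻)/2 = 0.05463 mol.
m = n·M = 0.05463 × 112.41 = 6.14 g.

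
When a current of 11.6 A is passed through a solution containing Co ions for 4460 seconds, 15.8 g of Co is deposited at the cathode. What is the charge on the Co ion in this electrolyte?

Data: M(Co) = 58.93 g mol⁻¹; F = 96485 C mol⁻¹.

+2

Q = I·t = 11.60 A × 4460.0 s = 51740 C, so n(e⁻) = 51740/96485 = 0.5362 mol.
n(Co) deposited = 15.8 / 58.93 = 0.2681 mol.
Electrons per atom = n(e⁻)/n(Co) = 0.5362 / 0.2681 = 2.00 ≈ 2, so the ion is Co²⁺.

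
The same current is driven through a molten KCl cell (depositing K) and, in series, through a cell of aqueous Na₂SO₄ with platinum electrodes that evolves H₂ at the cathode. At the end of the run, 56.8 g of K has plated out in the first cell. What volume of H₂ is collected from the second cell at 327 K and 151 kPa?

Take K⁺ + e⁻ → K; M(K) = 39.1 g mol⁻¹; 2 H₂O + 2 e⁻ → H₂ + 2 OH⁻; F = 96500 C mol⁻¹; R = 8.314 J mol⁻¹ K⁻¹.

13.1 L

n(K) = 56.8 / 39.1 = 1.453 mol, so n(e⁻) = 1 × 1.453 = 1.453 mol.
The cells are in series, so the same 1.453 mol of electrons passes through the second cell.
2 H₂O + 2 e⁻ → H₂ + 2 OH⁻ — 2 mol e⁻ per mol H₂, so n(H₂) = 1.453/2 = 0.7263 mol.
V = nRT/P = (0.7263 × 8.314 × 327) / (151 × 10³) = 0.0131 m³ = 13.1 L.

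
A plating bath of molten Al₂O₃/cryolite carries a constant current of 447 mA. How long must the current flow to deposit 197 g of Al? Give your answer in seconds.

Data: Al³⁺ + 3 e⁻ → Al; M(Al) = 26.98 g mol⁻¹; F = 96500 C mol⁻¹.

n(Al) = m/M = 197 / 26.98 = 7.302 mol.
Each Al atom requires 3 electrons, so n(e⁻) = 3 × 7.302 = 21.91 mol.
Q = n(e⁻)·F = 21.91 × 96500 = 2114000 C.
t = Q/I = 2114000 / 0.4470 A = 4729000 s.

4.73 × 10⁶ s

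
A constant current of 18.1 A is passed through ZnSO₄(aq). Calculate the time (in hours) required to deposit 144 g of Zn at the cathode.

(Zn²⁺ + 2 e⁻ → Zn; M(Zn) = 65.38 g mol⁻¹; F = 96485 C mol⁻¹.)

n(Zn) = m/M = 144 / 65.38 = 2.203 mol.
Each Zn atom requires 2 electrons, so n(e⁻) = 2 × 2.203 = 4.405 mol.
Q = n(e⁻)·F = 4.405 × 96485 = 425000 C.
t = Q/I = 425000 / 18.10 A = 23480 s = 6.52 h.

6.52 h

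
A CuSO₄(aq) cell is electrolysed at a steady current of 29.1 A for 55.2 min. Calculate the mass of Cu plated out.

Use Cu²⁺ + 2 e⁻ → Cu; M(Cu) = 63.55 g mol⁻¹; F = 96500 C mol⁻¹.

Q = I·t = 29.10 A × 3312.0 s = 96380 C.
n(e⁻) = Q/F = 96380 / 96500 = 0.9987 mol.
Cu²⁺ + 2 e⁻ → Cu, so n(Cu) = n(e⁻)/2 = 0.4994 mol.
m = n·M = 0.4994 × 63.55 = 31.7 g.

31.7 g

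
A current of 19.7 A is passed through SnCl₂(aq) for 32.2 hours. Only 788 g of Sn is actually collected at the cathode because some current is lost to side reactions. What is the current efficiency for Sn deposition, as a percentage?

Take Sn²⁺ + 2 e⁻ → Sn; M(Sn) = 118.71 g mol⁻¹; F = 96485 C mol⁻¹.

Q = I·t = 19.70 × 115920 = 2284000 C; n(e⁻) = 2284000/96485 = 23.67 mol.
Theoretical n(Sn) = n(e⁻)/2 = 11.83 mol, i.e. m_theo = 11.83 × 118.71 = 1405 g.
Efficiency = m_actual / m_theo = 788 / 1405 = 56.1 %.

56.1 %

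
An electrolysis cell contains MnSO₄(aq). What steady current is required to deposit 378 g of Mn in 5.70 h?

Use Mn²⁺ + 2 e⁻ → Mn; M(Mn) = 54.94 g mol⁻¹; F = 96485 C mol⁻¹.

64.7 A

n(Mn) = 378 / 54.94 = 6.880 mol.
n(e⁻) = 2 × 6.880 = 13.76 mol.
Q = n(e⁻)·F = 13.76 × 96485 = 1328000 C.
I = Q/t = 1328000 / 20520 s = 64.7 A.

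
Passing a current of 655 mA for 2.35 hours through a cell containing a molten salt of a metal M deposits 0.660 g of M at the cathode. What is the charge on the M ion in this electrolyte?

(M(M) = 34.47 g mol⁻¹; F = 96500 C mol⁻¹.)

Q = I·t = 0.6550 A × 8460.0 s = 5541 C, so n(e⁻) = 5541/96500 = 0.05742 mol.
n(M) deposited = 0.660 / 34.47 = 0.01915 mol.
Electrons per atom = n(e⁻)/n(M) = 0.05742 / 0.01915 = 3.00 ≈ 3, so the ion is M³⁺.

+3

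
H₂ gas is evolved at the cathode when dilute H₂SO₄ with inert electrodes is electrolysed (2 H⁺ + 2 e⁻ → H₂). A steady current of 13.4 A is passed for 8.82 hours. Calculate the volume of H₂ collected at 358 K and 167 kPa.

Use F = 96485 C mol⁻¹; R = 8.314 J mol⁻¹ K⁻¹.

Q = I·t = 13.40 A × 31752 s = 425500 C.
n(e⁻) = Q/F = 425500 / 96485 = 4.410 mol.
2 electrons are transferred per H₂ molecule, so n(H₂) = 4.410 / 2 = 2.205 mol.
V = nRT/P = (2.205 × 8.314 × 358) / (167 × 10³ Pa) = 0.0393 m³ = 39.3 L.

39.3 L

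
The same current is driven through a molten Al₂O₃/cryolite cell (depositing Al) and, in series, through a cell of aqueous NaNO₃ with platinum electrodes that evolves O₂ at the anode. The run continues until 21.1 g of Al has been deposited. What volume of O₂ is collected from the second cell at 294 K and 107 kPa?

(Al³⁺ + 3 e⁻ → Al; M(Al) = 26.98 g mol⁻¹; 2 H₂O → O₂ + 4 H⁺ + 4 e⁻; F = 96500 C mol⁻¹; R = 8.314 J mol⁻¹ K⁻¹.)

n(Al) = 21.1 / 26.98 = 0.7821 mol, so n(e⁻) = 3 × 0.7821 = 2.346 mol.
The cells are in series, so the same 2.346 mol of electrons passes through the second cell.
2 H₂O → O₂ + 4 H⁺ + 4 e⁻ — 4 mol e⁻ per mol O₂, so n(O₂) = 2.346/4 = 0.5865 mol.
V = nRT/P = (0.5865 × 8.314 × 294) / (107 × 10³) = 0.0134 m³ = 13.4 L.

13.4 L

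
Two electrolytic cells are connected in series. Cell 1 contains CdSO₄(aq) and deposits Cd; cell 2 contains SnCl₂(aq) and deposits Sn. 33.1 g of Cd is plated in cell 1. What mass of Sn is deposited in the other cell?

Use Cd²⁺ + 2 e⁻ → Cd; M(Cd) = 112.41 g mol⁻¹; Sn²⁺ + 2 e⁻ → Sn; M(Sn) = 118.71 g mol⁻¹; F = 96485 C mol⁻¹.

n(Cd) = 33.1 / 112.41 = 0.2945 mol.
Since Cd²⁺ + 2 e⁻ → Cd, n(e⁻) passed = 2 × 0.2945 = 0.5889 mol.
Cells in series carry the same charge, so the same 0.5889 mol of electrons passes through cell 2.
Sn²⁺ + 2 e⁻ → Sn, so n(Sn) = 0.5889 / 2 = 0.2945 mol.
m(Sn) = 0.2945 × 118.71 = 35.0 g.

35.0 g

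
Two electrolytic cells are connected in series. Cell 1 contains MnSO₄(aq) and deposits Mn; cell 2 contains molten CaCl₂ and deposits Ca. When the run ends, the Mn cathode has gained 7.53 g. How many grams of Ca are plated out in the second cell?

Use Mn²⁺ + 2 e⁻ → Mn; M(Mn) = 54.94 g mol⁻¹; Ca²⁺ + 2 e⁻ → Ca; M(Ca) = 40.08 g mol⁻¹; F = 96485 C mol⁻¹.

n(Mn) = 7.53 / 54.94 = 0.1371 mol.
Since Mn²⁺ + 2 e⁻ → Mn, n(e⁻) passed = 2 × 0.1371 = 0.2741 mol.
Cells in series carry the same charge, so the same 0.2741 mol of electrons passes through cell 2.
Ca²⁺ + 2 e⁻ → Ca, so n(Ca) = 0.2741 / 2 = 0.1371 mol.
m(Ca) = 0.1371 × 40.08 = 5.49 g.

5.49 g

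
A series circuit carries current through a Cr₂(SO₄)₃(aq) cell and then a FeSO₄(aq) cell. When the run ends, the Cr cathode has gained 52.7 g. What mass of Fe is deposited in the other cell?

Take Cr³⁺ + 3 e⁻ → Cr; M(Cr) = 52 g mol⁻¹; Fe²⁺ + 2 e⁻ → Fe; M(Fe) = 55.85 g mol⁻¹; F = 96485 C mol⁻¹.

84.9 g

n(Cr) = 52.7 / 52 = 1.013 mol.
Since Cr³⁺ + 3 e⁻ → Cr, n(e⁻) passed = 3 × 1.013 = 3.040 mol.
Cells in series carry the same charge, so the same 3.040 mol of electrons passes through cell 2.
Fe²⁺ + 2 e⁻ → Fe, so n(Fe) = 3.040 / 2 = 1.520 mol.
m(Fe) = 1.520 × 55.85 = 84.9 g.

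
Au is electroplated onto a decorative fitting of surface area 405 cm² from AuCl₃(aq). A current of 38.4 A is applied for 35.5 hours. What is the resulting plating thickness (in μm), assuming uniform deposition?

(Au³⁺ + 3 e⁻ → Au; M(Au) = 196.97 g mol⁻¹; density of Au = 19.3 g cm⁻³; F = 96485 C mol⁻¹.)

4270 μm

Q = I·t = 38.40 × 127800 = 4908000 C; n(e⁻) = 50.86 mol.
n(Au) = n(e⁻)/3 = 16.95 mol, so m = 16.95 × 196.97 = 3339 g.
Volume = m/ρ = 3339 / 19.3 = 173.0 cm³.
Thickness = V/A = 173.0 / 405 = 0.427 cm = 4270 μm.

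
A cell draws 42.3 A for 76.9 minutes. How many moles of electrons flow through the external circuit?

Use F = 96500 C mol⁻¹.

Q = I·t = 42.30 A × 4614.0 s = 195200 C.
n(e⁻) = Q/F = 195200 / 96500 = 2.02 mol.

2.02 mol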